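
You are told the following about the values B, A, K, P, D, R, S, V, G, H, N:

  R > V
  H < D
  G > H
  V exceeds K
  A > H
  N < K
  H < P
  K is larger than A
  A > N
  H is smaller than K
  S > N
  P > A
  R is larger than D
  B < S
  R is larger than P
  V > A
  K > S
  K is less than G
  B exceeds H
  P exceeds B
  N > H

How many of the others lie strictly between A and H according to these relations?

1

The relations place H below A. An element lies strictly between them when it is forced above H and also forced below A.
Above H: {B, D, N, S, K, V, P, R, G}. Below A: {N}.
Intersection: {N} — 1.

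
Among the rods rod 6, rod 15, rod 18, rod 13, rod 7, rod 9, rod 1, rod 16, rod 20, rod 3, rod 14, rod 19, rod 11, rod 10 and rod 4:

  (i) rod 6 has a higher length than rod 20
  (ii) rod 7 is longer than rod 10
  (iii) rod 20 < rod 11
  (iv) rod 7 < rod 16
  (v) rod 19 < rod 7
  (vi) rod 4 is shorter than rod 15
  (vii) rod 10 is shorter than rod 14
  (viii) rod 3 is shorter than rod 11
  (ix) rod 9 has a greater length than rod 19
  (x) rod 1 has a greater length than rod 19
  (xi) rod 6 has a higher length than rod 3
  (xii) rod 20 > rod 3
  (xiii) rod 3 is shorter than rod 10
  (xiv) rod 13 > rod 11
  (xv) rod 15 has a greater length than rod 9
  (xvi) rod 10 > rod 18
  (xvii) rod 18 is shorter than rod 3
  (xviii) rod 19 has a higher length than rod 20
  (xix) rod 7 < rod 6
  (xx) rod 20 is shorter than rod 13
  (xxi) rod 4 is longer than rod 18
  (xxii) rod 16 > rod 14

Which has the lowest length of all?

rod 3 is not least since rod 18 < rod 3; rod 10 is not least since rod 18 < rod 10; rod 14 is not least since rod 10 < rod 14; rod 4 is not least since rod 18 < rod 4; rod 20 is not least since rod 3 < rod 20; rod 11 is not least since rod 3 < rod 11; rod 19 is not least since rod 20 < rod 19; rod 9 is not least since rod 19 < rod 9; rod 7 is not least since rod 19 < rod 7; rod 6 is not least since rod 20 < rod 6; rod 1 is not least since rod 19 < rod 1; rod 13 is not least since rod 11 < rod 13; rod 15 is not least since rod 4 < rod 15; rod 16 is not least since rod 7 < rod 16.
Only rod 18 has nothing below it, so rod 18 is the lowest length.

rod 18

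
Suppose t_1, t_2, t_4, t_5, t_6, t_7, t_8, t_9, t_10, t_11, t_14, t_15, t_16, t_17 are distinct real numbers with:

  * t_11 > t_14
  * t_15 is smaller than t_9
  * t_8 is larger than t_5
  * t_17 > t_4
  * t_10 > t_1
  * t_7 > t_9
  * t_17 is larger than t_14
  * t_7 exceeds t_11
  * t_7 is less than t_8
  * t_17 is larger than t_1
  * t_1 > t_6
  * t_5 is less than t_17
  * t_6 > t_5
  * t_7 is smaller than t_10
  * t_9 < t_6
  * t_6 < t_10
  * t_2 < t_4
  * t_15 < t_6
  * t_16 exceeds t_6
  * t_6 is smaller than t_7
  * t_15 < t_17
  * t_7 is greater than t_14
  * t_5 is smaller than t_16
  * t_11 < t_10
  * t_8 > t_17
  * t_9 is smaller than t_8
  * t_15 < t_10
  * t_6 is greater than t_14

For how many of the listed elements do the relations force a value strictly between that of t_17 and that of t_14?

2

The relations place t_14 below t_17. An element lies strictly between them when it is forced above t_14 and also forced below t_17.
Above t_14: {t_6, t_11, t_16, t_1, t_7, t_10, t_8}. Below t_17: {t_15, t_5, t_9, t_6, t_2, t_1, t_4}.
Intersection: {t_6, t_1} — 2.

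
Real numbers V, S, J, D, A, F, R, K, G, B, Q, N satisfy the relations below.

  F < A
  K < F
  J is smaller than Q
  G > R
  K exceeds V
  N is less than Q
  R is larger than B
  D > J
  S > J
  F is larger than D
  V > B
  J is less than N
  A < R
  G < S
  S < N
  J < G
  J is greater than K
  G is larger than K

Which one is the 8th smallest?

R

Chaining the given pairs: B < V < K < J < D < F < A < R < G < S < N < Q.
Counting 8 from the smallest end gives R.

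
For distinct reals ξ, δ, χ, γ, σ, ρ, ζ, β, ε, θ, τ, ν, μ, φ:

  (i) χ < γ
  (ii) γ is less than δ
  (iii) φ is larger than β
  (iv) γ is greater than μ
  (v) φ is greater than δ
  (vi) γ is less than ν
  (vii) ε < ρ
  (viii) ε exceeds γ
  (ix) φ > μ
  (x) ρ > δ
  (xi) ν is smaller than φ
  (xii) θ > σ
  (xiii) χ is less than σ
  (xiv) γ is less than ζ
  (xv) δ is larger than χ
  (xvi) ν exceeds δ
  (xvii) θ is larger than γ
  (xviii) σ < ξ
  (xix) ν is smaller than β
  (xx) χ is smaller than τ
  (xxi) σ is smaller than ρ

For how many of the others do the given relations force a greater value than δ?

Directly above δ: ν, φ, ρ.
One step further: β (4 so far).
Nothing else is reachable above δ; 4 in all.

4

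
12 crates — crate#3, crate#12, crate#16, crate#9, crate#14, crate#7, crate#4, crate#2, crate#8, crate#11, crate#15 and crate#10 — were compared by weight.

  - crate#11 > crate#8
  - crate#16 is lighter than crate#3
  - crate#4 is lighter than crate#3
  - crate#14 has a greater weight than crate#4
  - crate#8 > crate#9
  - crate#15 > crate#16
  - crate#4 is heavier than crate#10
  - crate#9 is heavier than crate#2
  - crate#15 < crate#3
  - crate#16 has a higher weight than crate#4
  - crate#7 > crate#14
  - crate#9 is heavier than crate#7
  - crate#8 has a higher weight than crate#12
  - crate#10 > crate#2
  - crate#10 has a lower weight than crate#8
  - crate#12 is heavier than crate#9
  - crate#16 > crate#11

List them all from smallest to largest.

crate#2 < crate#10 < crate#4 < crate#14 < crate#7 < crate#9 < crate#12 < crate#8 < crate#11 < crate#16 < crate#15 < crate#3

Each adjacent pair is fixed by a given relation: crate#2 < crate#10; crate#10 < crate#4; crate#4 < crate#14; crate#14 < crate#7; crate#7 < crate#9; crate#9 < crate#12; crate#12 < crate#8; crate#8 < crate#11; crate#11 < crate#16; crate#16 < crate#15; crate#15 < crate#3. Chaining them end to end gives the full order.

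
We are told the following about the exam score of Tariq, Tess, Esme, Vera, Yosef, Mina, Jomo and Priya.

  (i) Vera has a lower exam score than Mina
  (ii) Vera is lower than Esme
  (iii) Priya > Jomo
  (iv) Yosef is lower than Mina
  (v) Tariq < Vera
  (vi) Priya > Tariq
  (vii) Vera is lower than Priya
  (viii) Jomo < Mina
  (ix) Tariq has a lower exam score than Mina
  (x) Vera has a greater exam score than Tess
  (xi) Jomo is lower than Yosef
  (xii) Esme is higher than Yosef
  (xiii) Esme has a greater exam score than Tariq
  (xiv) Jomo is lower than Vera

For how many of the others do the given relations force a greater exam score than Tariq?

Directly above Tariq: Vera, Mina, Esme, Priya.
Nothing else is reachable above Tariq; 4 in all.

4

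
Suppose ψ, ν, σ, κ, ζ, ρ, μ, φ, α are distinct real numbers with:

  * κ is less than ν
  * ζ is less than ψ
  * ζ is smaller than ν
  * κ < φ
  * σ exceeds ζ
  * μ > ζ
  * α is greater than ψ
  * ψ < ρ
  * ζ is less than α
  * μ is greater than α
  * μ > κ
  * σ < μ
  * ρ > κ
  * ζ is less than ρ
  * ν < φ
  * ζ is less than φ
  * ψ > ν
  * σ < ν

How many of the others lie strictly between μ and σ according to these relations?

3

Chaining upward from σ reaches: ν, ψ, ρ, φ, α.
Chaining downward from μ reaches: ζ, κ, ν, ψ, α.
Strictly between σ and μ are those in both lists: ν, ψ, α — 3 elements.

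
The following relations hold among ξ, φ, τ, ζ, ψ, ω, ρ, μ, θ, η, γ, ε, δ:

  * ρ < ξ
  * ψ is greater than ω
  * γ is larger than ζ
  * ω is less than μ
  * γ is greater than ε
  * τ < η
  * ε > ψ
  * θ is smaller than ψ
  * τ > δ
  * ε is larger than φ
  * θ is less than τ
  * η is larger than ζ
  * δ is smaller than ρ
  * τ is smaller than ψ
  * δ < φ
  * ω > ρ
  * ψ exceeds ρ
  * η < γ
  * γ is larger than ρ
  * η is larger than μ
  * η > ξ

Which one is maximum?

δ is not greatest since δ < τ; θ is not greatest since θ < τ; τ is not greatest since τ < η; ρ is not greatest since ρ < ξ; ξ is not greatest since ξ < η; φ is not greatest since φ < ε; ω is not greatest since ω < ψ; ψ is not greatest since ψ < ε; ε is not greatest since ε < γ; ζ is not greatest since ζ < η; μ is not greatest since μ < η; η is not greatest since η < γ.
Only γ has nothing above it, so γ is the maximum.

γ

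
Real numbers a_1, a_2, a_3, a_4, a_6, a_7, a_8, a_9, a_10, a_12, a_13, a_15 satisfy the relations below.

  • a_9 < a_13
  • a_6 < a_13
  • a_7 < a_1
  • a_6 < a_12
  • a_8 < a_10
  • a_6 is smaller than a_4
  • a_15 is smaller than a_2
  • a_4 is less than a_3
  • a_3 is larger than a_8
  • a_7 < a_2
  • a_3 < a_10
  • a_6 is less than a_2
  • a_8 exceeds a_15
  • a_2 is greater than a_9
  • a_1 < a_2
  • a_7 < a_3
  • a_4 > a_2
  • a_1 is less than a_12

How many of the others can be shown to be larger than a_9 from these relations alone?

The elements the relations force above a_9 are a_2, a_4, a_13, a_3, a_10 — no chain reaches any other.
That is 5.

5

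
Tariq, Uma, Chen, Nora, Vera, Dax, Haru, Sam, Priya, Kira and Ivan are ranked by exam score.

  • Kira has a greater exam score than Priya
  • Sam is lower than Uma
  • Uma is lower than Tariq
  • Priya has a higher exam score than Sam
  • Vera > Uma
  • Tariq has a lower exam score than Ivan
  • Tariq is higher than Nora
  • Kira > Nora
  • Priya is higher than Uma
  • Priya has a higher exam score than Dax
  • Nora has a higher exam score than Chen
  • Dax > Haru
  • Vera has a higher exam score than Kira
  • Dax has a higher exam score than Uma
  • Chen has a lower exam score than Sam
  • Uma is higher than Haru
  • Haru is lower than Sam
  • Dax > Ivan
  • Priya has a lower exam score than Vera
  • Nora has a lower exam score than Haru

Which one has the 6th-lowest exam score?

Chaining the given pairs: Chen < Nora < Haru < Sam < Uma < Tariq < Ivan < Dax < Priya < Kira < Vera.
Counting 6 from the smallest end gives Tariq.

Tariq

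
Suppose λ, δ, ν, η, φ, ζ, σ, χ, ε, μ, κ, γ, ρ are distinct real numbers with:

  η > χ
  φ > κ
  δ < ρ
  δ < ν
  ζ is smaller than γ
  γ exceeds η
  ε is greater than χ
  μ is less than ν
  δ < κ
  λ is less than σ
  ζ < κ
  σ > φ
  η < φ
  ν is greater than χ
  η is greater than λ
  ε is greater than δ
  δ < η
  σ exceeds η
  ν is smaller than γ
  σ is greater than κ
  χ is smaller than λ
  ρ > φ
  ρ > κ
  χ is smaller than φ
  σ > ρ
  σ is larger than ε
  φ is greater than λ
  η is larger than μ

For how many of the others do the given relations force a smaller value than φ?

Directly below φ: χ, λ, η, κ.
One step further: μ, δ, ζ (7 so far).
Nothing else is reachable below φ; 7 in all.

7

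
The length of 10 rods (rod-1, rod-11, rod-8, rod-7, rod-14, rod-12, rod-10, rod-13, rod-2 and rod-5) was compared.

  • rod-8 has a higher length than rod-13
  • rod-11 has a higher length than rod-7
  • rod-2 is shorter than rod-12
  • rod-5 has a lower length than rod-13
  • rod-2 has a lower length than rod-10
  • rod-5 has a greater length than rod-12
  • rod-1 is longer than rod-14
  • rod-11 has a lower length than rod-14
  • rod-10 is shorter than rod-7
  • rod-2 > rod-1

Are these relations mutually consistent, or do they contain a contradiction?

We have rod-2 < rod-10 stated directly, yet also rod-10 < rod-7 < rod-11 < rod-14 < rod-1 < rod-2 by chaining the others — so rod-10 < rod-2. Contradiction.

inconsistent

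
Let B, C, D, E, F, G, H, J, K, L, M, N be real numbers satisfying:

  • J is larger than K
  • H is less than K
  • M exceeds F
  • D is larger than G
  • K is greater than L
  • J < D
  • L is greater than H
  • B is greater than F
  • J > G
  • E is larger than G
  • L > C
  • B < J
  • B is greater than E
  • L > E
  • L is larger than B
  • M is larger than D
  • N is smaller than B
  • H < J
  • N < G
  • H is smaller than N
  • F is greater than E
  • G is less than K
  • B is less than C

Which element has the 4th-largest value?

Piecing the relations together gives one ordering: H < N < G < E < F < B < C < L < K < J < D < M.
Counting 4 from the largest end gives K.

K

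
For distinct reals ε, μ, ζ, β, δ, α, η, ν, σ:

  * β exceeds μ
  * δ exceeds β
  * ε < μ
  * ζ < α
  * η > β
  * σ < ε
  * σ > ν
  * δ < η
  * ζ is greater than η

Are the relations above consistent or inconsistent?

consistent

Every relation is compatible with ν < σ < ε < μ < β < δ < η < ζ < α; the set is consistent.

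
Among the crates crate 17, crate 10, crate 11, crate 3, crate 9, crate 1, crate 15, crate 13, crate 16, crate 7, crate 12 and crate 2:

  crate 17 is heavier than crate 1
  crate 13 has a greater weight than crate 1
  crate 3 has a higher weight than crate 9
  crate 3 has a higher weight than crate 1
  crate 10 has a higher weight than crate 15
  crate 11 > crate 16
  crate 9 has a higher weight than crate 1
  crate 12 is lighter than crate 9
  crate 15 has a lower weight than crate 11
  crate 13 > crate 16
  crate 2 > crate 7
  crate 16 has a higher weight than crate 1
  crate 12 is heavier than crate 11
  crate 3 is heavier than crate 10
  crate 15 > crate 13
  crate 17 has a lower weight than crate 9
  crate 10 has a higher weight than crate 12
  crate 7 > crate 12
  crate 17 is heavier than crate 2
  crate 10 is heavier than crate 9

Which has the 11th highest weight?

crate 16

Chaining the given pairs: crate 1 < crate 16 < crate 13 < crate 15 < crate 11 < crate 12 < crate 7 < crate 2 < crate 17 < crate 9 < crate 10 < crate 3.
The 11th largest is crate 16.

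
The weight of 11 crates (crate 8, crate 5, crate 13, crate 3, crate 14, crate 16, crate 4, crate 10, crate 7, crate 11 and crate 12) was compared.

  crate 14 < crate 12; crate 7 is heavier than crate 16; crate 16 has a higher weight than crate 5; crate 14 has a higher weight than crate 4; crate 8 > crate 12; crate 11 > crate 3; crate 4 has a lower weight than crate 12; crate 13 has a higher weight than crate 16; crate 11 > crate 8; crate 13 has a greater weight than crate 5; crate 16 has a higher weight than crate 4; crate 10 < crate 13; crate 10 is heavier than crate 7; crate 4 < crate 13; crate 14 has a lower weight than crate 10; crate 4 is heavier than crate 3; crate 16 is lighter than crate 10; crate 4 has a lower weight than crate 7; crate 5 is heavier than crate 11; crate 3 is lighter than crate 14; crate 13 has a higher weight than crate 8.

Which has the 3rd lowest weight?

crate 14

Chaining the given pairs: crate 3 < crate 4 < crate 14 < crate 12 < crate 8 < crate 11 < crate 5 < crate 16 < crate 7 < crate 10 < crate 13.
Counting 3 from the smallest end gives crate 14.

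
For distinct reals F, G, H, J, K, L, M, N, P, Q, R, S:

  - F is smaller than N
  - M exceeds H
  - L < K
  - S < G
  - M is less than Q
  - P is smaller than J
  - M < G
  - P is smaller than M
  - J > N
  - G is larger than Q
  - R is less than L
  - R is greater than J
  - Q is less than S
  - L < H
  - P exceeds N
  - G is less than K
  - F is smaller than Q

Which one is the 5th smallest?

The consecutive relations fix a unique order: F < N < P < J < R < L < H < M < Q < S < G < K.
The 5th smallest is R.

R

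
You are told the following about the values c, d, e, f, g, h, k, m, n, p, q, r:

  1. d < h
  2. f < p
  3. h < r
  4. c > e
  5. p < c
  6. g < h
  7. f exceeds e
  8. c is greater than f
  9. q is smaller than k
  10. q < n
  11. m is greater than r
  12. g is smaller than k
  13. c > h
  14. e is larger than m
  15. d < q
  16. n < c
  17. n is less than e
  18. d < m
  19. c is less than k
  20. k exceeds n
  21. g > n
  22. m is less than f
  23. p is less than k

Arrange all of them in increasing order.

Each adjacent pair is fixed by a given relation: d < q; q < n; n < g; g < h; h < r; r < m; m < e; e < f; f < p; p < c; c < k. Chaining them end to end gives the full order.

d < q < n < g < h < r < m < e < f < p < c < k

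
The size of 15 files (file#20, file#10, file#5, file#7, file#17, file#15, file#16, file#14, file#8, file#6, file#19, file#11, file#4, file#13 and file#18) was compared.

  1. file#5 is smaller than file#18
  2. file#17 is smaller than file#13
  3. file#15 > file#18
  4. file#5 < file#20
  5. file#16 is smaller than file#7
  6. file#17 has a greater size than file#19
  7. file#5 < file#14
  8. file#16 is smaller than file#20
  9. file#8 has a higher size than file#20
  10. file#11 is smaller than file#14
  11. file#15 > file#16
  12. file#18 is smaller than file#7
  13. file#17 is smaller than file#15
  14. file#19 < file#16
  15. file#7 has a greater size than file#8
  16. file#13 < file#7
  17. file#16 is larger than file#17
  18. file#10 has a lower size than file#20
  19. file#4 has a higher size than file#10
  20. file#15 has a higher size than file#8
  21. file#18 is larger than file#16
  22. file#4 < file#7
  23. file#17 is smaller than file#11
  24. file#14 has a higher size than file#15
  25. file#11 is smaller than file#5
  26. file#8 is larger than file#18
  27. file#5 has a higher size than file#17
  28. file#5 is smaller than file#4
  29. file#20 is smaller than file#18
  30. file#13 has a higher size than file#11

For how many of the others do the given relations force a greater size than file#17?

11

Directly above file#17: file#16, file#11, file#5, file#13, file#15.
One step further: file#20, file#4, file#18, file#7, file#14 (10 so far).
One step further: file#8 (11 so far).
Nothing else is reachable above file#17; 11 in all.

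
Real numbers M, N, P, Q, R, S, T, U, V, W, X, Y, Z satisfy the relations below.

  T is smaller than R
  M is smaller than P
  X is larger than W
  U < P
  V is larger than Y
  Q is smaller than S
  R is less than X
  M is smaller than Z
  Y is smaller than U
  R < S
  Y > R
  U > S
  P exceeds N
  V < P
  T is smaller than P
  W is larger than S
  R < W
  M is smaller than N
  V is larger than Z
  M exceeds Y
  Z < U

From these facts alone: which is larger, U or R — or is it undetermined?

U

R < Y and Y < M give R < M.
With M < Z: R < Y < M < Z.
Then Z < U extends the chain to U.
So U is larger.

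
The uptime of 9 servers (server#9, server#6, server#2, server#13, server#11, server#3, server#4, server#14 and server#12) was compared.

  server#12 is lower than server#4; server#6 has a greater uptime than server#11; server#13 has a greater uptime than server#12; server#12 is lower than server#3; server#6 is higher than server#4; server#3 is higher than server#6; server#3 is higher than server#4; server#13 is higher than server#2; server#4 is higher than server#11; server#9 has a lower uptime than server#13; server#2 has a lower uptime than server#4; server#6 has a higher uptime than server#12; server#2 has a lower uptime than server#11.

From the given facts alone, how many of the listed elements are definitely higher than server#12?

4

Directly above server#12: server#4, server#6, server#13, server#3.
Nothing else is reachable above server#12; 4 in all.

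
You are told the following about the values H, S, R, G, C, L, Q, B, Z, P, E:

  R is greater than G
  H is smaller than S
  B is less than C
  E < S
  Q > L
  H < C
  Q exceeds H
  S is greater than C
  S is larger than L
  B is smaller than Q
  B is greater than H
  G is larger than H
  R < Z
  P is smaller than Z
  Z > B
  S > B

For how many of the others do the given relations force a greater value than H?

7

From H the given relations immediately reach G, B, Q, C, S.
From those, R, Z — 7 in total.
Nothing else is reachable above H; 7 in all.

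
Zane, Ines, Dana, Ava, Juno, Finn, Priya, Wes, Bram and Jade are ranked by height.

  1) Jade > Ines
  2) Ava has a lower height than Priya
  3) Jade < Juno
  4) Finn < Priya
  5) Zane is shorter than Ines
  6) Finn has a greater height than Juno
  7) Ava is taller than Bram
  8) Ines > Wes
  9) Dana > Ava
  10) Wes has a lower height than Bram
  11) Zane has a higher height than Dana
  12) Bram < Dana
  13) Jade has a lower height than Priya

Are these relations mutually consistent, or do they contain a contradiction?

Every relation is compatible with Wes < Bram < Ava < Dana < Zane < Ines < Jade < Juno < Finn < Priya; the set is consistent.

consistent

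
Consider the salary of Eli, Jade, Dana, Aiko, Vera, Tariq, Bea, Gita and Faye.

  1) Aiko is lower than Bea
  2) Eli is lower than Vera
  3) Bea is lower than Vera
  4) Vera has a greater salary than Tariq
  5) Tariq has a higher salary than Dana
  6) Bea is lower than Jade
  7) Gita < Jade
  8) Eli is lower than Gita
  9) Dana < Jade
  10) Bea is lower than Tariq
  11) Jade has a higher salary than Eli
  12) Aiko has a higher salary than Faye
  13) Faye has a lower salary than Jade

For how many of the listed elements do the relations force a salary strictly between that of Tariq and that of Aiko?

Chaining upward from Aiko reaches: Bea, Vera, Jade.
Chaining downward from Tariq reaches: Faye, Dana, Bea.
Strictly between Aiko and Tariq are those in both lists: Bea — 1 element.

1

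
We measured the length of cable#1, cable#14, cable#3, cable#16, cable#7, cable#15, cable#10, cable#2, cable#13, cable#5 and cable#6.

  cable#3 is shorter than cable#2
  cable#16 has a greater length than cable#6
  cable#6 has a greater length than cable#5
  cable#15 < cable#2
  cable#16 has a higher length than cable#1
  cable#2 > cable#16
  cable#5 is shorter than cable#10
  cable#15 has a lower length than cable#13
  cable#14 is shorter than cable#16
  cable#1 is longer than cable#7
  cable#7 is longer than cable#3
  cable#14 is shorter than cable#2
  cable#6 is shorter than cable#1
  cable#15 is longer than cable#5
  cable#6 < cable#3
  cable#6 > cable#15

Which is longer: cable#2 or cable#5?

cable#2

cable#5 < cable#15 < cable#6 < cable#3 < cable#7 < cable#1 < cable#16 < cable#2, by transitivity through cable#15, cable#6, cable#3, cable#7, cable#1, cable#16.
So cable#5 < cable#2; cable#2 is the longer of the two.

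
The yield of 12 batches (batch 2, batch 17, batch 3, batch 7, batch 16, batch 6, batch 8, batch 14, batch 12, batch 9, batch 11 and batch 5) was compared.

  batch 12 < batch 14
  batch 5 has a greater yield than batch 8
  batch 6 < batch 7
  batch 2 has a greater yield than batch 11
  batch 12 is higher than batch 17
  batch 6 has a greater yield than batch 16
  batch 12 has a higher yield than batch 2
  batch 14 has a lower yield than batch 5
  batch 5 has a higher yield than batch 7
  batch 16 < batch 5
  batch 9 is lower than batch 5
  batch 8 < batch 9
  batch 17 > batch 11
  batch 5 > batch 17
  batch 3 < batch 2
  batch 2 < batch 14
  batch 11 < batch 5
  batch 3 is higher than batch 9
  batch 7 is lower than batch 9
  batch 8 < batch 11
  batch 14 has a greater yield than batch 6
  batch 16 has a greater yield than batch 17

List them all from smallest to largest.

The consecutive links are each given: batch 8 < batch 11; batch 11 < batch 17; batch 17 < batch 16; batch 16 < batch 6; batch 6 < batch 7; batch 7 < batch 9; batch 9 < batch 3; batch 3 < batch 2; batch 2 < batch 12; batch 12 < batch 14; batch 14 < batch 5.

batch 8 < batch 11 < batch 17 < batch 16 < batch 6 < batch 7 < batch 9 < batch 3 < batch 2 < batch 12 < batch 14 < batch 5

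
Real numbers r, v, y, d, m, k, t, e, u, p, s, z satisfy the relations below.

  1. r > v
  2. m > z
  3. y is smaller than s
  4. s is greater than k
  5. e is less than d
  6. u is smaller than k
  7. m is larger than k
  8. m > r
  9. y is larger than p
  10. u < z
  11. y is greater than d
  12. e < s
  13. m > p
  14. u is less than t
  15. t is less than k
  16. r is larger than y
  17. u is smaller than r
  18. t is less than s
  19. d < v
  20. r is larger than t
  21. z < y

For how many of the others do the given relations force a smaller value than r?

8

The elements the relations force below r are e, u, d, v, p, z, t, y — no chain reaches any other.
That is 8.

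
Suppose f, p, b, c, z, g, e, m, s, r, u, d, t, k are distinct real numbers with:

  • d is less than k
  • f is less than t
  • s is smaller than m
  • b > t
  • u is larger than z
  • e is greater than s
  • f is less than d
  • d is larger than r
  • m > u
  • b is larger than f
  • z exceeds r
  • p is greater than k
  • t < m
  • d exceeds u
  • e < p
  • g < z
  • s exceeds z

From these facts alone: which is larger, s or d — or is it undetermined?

undetermined

Following every chain through s: above s we get e, m, p; below s we get g, r, z.
d is not reached, and no chain runs the other way from d to s.
So the given relations leave the order of s and d undetermined.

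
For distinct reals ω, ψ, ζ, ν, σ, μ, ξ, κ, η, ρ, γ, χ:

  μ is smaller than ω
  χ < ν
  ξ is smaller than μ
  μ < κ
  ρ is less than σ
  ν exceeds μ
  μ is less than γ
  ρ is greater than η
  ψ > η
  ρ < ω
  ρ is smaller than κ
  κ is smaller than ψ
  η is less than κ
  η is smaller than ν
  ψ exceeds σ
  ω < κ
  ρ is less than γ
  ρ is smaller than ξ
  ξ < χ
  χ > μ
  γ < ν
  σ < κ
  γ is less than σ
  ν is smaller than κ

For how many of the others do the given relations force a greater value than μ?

The elements the relations force above μ are ω, χ, γ, ν, σ, κ, ψ — no chain reaches any other.
That is 7.

7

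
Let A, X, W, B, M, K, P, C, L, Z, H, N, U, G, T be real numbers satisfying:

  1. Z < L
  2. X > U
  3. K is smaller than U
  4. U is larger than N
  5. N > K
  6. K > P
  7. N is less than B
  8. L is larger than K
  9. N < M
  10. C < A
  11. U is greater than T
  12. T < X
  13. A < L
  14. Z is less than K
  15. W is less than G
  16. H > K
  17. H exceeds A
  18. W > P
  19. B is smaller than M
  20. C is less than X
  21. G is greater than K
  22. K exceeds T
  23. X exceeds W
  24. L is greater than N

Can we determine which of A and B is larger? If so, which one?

undetermined

Following every chain through A: above A we get H, L; below A we get C.
B is not reached, and no chain runs the other way from B to A.
So the given relations leave the order of A and B undetermined.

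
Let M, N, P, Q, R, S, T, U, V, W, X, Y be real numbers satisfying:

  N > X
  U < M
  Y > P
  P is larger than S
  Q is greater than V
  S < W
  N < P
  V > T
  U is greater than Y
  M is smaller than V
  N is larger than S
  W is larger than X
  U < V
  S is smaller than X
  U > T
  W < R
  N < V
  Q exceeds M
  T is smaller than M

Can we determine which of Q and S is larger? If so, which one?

Q

The relevant relations are S < X; X < N; N < P; P < Y; Y < U; U < M; M < V; V < Q.
Together: S < X < N < P < Y < U < M < V < Q.
So Q is larger.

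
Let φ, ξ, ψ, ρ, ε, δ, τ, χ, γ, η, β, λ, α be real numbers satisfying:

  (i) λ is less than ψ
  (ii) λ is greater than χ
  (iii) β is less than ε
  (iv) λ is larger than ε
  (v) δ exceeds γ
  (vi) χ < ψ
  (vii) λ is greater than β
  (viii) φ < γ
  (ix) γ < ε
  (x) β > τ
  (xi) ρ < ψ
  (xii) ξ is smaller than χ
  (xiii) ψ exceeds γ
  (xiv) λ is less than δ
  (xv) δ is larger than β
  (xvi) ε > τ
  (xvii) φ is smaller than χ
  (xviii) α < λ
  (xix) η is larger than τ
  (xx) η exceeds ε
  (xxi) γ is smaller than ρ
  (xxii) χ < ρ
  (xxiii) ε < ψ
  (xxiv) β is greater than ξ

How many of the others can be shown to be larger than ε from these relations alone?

From ε the given relations immediately reach η, λ, ψ.
From those, δ — 4 in total.
No other element is forced above ε by the given relations, so the count is 4.

4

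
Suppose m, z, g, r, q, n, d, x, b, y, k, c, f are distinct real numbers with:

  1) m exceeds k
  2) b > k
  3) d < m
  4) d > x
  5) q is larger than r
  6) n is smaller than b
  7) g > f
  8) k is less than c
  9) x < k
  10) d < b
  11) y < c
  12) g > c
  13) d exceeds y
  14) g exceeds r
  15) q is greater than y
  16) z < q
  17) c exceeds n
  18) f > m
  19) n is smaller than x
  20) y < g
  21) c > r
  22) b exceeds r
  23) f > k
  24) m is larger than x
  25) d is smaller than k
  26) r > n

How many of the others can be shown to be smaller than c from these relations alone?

6

From c the given relations immediately reach n, r, y, k.
From those, x, d — 6 in total.
Nothing else is reachable below c; 6 in all.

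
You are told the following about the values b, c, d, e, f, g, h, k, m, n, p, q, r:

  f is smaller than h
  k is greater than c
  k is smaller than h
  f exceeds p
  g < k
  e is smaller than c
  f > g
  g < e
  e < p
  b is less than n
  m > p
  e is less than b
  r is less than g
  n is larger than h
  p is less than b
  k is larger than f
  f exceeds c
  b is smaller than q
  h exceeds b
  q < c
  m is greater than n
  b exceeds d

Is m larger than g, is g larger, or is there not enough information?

m

g < e < p < b < q < c < f < k < h < n < m, by transitivity through e, p, b, q, c, f, k, h, n.
So m is larger.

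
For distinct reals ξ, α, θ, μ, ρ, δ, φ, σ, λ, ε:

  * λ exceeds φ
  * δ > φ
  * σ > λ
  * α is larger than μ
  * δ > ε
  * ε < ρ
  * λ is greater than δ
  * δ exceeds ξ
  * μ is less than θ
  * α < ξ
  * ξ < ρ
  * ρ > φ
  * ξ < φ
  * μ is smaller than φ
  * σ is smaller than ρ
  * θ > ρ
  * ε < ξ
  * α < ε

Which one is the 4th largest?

λ

The consecutive relations fix a unique order: μ < α < ε < ξ < φ < δ < λ < σ < ρ < θ.
The 4th largest is λ.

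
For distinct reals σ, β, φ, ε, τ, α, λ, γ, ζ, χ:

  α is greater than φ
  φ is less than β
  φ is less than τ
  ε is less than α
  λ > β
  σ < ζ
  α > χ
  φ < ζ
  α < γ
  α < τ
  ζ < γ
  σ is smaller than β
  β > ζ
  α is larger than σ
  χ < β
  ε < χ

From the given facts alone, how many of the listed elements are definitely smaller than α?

From α the given relations immediately reach ε, χ, φ, σ.
No other element is forced below α by the given relations, so the count is 4.

4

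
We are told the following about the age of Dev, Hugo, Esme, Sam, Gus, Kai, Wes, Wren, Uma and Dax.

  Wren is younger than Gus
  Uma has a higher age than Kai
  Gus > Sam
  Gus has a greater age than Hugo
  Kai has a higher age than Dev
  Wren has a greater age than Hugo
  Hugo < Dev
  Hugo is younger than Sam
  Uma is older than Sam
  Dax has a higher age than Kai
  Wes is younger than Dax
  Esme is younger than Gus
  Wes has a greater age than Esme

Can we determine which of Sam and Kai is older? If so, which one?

undetermined

Following every chain through Kai: above Kai we get Uma, Dax; below Kai we get Hugo, Dev.
Sam is not reached, and no chain runs the other way from Sam to Kai.
So the given relations leave the order of Kai and Sam undetermined.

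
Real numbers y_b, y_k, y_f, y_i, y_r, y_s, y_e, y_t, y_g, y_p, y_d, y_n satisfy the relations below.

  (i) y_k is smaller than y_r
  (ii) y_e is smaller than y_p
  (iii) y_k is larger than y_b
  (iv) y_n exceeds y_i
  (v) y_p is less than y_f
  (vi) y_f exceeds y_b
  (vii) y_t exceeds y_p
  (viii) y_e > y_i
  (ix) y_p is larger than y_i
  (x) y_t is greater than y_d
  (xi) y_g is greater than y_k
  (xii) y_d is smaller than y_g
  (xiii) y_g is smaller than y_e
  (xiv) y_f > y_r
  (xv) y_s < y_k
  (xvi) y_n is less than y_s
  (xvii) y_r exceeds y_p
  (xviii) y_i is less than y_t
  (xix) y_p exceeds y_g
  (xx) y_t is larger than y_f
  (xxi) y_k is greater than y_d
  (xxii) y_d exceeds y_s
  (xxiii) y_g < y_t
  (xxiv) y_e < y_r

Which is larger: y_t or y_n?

y_t

Link the given pairs in sequence: y_n < y_s; y_s < y_d; y_d < y_k; y_k < y_g; y_g < y_e; y_e < y_p; y_p < y_r; y_r < y_f; y_f < y_t.
Chaining these gives y_n < y_s < y_d < y_k < y_g < y_e < y_p < y_r < y_f < y_t.
So y_n < y_t; y_t is the larger of the two.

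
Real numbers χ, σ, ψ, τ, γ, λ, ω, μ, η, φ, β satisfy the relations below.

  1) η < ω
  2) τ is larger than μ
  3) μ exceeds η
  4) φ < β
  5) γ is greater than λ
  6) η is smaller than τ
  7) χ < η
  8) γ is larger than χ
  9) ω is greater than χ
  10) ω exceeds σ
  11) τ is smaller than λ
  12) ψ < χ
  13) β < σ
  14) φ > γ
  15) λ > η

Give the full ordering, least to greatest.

The consecutive links are each given: ψ < χ; χ < η; η < μ; μ < τ; τ < λ; λ < γ; γ < φ; φ < β; β < σ; σ < ω.

ψ < χ < η < μ < τ < λ < γ < φ < β < σ < ω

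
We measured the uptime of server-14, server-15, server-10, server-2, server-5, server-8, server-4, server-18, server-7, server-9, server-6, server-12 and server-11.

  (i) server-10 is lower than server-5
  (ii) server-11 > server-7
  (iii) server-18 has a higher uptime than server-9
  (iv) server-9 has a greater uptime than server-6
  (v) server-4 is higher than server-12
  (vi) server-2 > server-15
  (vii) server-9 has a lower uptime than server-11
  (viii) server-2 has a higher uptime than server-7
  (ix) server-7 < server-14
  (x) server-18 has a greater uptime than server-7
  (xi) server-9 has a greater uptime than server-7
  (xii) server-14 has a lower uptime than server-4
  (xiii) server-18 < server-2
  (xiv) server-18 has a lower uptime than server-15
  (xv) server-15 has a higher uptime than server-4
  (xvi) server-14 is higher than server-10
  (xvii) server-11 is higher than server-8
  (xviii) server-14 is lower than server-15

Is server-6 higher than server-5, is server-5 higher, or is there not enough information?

undetermined

Following every chain through server-5: below server-5 we get server-10.
server-6 is not reached, and no chain runs the other way from server-6 to server-5.
So the given relations leave the order of server-5 and server-6 undetermined.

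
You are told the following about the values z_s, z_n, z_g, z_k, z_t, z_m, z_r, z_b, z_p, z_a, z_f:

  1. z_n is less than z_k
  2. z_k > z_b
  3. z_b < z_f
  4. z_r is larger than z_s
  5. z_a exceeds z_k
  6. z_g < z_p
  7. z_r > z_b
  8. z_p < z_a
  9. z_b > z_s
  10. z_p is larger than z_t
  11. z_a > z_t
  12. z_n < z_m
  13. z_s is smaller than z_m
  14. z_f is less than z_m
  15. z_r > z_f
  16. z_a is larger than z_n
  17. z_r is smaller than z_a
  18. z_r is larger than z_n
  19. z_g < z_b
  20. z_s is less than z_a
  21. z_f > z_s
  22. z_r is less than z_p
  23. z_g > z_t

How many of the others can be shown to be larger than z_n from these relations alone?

5

From z_n the given relations immediately reach z_r, z_k, z_m, z_a.
From those, z_p — 5 in total.
No other element is forced above z_n by the given relations, so the count is 5.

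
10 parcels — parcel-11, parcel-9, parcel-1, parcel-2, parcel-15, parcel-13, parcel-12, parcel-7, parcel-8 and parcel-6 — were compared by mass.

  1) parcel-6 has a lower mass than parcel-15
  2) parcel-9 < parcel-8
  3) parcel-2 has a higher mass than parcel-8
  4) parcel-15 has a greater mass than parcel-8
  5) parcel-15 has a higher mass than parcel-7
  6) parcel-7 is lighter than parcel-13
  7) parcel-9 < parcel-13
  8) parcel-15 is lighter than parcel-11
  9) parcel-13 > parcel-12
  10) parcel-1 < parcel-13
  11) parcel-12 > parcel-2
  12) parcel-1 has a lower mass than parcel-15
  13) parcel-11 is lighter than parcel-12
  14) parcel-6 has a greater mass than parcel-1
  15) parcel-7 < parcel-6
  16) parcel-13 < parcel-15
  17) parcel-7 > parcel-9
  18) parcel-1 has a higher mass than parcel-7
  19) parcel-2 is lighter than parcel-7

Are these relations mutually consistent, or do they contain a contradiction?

Chaining the given relations yields parcel-15 < parcel-11 < parcel-12 < parcel-13, so parcel-15 < parcel-13. But one relation states parcel-13 < parcel-15. These cannot both hold.

inconsistent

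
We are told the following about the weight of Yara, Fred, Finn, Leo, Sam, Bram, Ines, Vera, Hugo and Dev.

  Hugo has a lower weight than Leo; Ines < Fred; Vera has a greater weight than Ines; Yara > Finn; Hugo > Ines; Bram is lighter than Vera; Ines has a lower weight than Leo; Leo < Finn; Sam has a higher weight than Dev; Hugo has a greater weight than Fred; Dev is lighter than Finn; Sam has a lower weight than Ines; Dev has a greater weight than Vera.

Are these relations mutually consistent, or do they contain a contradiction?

inconsistent

We have Ines < Vera stated directly, yet also Vera < Dev < Sam < Ines by chaining the others — so Vera < Ines. Contradiction.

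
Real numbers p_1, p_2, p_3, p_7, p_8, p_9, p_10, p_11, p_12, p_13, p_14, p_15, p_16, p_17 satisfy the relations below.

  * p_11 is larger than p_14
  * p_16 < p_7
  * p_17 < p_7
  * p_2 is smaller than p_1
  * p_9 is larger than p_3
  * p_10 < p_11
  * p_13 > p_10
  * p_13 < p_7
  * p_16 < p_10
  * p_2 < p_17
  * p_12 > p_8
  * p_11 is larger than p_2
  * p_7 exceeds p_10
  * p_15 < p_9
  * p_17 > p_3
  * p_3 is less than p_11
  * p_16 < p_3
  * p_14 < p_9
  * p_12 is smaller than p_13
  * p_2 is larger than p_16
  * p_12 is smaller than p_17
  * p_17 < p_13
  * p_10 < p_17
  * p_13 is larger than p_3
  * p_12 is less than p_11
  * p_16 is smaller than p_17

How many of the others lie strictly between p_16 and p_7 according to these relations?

Chaining upward from p_16 reaches: p_2, p_10, p_3, p_1, p_9, p_11, p_17, p_13.
Chaining downward from p_7 reaches: p_8, p_2, p_10, p_3, p_12, p_17, p_13.
Strictly between p_16 and p_7 are those in both lists: p_2, p_10, p_3, p_17, p_13 — 5 elements.

5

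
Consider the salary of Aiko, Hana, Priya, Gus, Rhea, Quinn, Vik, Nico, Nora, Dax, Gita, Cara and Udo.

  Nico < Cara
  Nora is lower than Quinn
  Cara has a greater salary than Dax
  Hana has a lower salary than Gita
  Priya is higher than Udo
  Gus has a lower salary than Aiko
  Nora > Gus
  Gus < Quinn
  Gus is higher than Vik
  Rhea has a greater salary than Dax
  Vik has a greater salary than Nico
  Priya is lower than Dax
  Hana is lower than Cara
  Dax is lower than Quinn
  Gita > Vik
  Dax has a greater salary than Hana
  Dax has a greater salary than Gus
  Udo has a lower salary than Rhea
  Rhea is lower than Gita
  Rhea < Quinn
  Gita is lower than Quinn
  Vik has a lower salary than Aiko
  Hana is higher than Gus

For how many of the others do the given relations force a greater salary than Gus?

From Gus the given relations immediately reach Hana, Dax, Nora, Aiko, Quinn.
From those, Rhea, Gita, Cara — 8 in total.
No other element is forced above Gus by the given relations, so the count is 8.

8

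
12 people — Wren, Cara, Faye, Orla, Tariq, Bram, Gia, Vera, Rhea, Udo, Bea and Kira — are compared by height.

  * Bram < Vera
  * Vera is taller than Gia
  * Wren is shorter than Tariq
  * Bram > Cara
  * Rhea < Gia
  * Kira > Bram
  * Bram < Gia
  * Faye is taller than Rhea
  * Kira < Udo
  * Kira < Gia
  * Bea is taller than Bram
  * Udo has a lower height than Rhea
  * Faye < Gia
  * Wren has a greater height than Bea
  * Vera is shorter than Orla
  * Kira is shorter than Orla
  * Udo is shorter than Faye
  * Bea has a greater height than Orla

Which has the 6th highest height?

Gia

The consecutive relations fix a unique order: Cara < Bram < Kira < Udo < Rhea < Faye < Gia < Vera < Orla < Bea < Wren < Tariq.
The 6th largest is Gia.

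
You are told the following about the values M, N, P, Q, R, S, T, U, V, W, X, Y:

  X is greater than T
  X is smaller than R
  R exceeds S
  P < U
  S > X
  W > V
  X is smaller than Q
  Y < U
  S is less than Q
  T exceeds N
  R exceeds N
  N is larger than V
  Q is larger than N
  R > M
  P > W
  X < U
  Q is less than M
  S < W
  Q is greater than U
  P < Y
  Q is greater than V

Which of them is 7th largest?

Chaining the given pairs: V < N < T < X < S < W < P < Y < U < Q < M < R.
Counting 7 from the largest end gives W.

W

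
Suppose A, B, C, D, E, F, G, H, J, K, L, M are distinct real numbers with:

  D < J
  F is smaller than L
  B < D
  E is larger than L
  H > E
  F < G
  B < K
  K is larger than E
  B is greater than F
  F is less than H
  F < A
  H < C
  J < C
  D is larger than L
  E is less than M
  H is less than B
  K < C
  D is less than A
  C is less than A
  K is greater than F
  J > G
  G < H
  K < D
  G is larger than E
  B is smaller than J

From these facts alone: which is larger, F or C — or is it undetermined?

F < L and L < E give F < E.
With E < G: F < L < E < G.
With G < H: F < L < E < G < H.
Then H < B extends the chain to B.
Then B < K extends the chain to K.
With K < D: F < L < E < G < H < B < K < D.
With D < J: F < L < E < G < H < B < K < D < J.
With J < C: F < L < E < G < H < B < K < D < J < C.
So C is larger.

C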